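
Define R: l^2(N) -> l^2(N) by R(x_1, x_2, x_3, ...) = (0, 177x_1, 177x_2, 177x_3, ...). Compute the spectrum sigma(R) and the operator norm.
sigma(R) = closed disk {z in C : |z| ≤ 177}; ||R|| = 177

Note R = 177·U where U is the unit right shift (U x)_k = x_{k-1} (with x_0 := 0); so ||R|| = 177||U|| and sigma(R) = 177·sigma(U). ||R x||^2 = sum_{k≥1} |177x_k|^2 = 31329||x||^2, so ||R|| = 177 and sigma(R) ⊂ {|z| ≤ 177}. For any |lambda| < 177, the equation (R - lambda I) x = 0 forces x_1 = 0, then 177x_k = lambda x_{k+1} ⇒ x = 0, so R has no eigenvalues. But (R - lambda I) is not surjective for |lambda| < 177: solving (R - lambda I) x = e_1 would require x_n proportional to (lambda/177)^(-n), which is not in l^2. So every |lambda| < 177 lies in the residual spectrum. The boundary |lambda| = 177 is in the approximate point spectrum (the spectrum is closed). Hence sigma(R) is the closed disk of radius 177.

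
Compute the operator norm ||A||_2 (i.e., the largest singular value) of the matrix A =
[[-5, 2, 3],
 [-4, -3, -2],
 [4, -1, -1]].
||A||_2 ≈ 7.7606 (= sqrt(largest eigenvalue of A^T A))

||A||_2 = sigma_max(A) = sqrt(lambda_max(A^T A)). Form the symmetric matrix M = A^T A =
[[57, -2, -11],
 [-2, 14, 13],
 [-11, 13, 14]].
Its characteristic polynomial (trace, sum of principal 2x2 minors, determinant of M give the coefficients) is
  p(λ) = det(λ I - M) = λ^3 - 85λ^2 + 1498λ - 361.
No integer candidate from the rational root theorem (±divisors of 361) is a root, so the roots are irrational. The cubic discriminant is Δ = 2703932105 > 0, so there are three distinct real roots. p(0) = -361 and p(1) = 1053 have opposite signs, so a root lies in (0, 1); Newton's method refines it to λ ≈ 0.2444. p(24) = 455 and p(25) = -411 have opposite signs, so a root lies in (24, 25); Newton's method refines it to λ ≈ 24.5287. p(60) = -481 and p(61) = 1713 have opposite signs, so a root lies in (60, 61); Newton's method refines it to λ ≈ 60.2269. Check (Vieta): the three roots sum to 85, matching tr M = 85.
So the eigenvalues of A^T A are ≈ 0.2444, 24.5287, 60.2269 (all ≥ 0, as they must be for A^T A). The largest is λ_max ≈ 60.2269, hence ||A||_2 = sqrt(λ_max) ≈ 7.7606.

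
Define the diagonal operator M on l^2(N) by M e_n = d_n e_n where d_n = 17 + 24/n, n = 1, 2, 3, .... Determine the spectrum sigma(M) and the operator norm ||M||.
sigma(M) = {17 + 24/n : n ≥ 1} ∪ {17}; ||M|| = 41

A bounded diagonal operator on l^2 with diagonal entries d_n has spectrum equal to the closure of {d_n : n ≥ 1}: every d_n is an eigenvalue (with eigenvector e_n), so {d_n} ⊂ sigma(M); the spectrum is closed, so its closure is too; and for lambda not in the closure, (M - lambda I) has bounded inverse (the diagonal entries 1/(d_n - lambda) are bounded). For our sequence d_n = 17 + 24/n, n = 1, 2, 3, ...:
  - {d_n} = {17 + 24/n : n ≥ 1}; the only limit point is 17
  - closure = {17 + 24/n : n ≥ 1} ∪ {17}
For the norm: a diagonal operator has ||M|| = sup_n |d_n|. Here d_n = 17 + 24/n is positive and decreasing, so sup_n |d_n| = d_1 = 17 + 24 = 41. So ||M|| = 41.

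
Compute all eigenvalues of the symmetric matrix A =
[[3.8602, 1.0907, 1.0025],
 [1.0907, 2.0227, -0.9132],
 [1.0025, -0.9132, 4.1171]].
sigma(A) ≈ {1, 4, 5}

A is real symmetric, so its spectrum consists of real eigenvalues. Expanding the characteristic polynomial of the displayed matrix gives
  det(λ I - A) = p(λ) = λ^3 + (-10)λ^2 + (29)λ + (-20).
Solving p(λ) = 0 yields eigenvalues ≈ 1, 4, 5. (A is shown rounded to 4 decimals, so these recover the underlying integer eigenvalues to within that precision.)
Verification: the trace of A = 10 equals the sum of eigenvalues 10, and det(A) ≈ 19.9996 matches the eigenvalue product 20.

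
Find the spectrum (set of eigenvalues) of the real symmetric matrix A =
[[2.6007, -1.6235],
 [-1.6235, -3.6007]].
sigma(A) ≈ {-4, 3}

A is real symmetric, so its spectrum consists of real eigenvalues. Expanding the characteristic polynomial of the displayed matrix gives
  det(λ I - A) = p(λ) = λ^2 + (1)λ + (-12).
Solving p(λ) = 0 yields eigenvalues ≈ -4, 3. (A is shown rounded to 4 decimals, so these recover the underlying integer eigenvalues to within that precision.)
Verification: the trace of A = -1 equals the sum of eigenvalues -1, and det(A) ≈ -12.0001 matches the eigenvalue product -12.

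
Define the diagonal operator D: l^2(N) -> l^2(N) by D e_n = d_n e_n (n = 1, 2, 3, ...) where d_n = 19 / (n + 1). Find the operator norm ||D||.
||D|| = 19/2 (attained at n = 1)

For D diagonal, ||D|| = sup_n |d_n| = sup_n 19/(n + 1). This is positive and strictly decreasing in n, so the supremum is attained at n = 1: d_1 = 19/(1 + 1) = 19/2. Hence ||D|| = 19/2.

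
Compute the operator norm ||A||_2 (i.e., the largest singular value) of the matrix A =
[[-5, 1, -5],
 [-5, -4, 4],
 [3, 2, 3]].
||A||_2 ≈ 8.4451 (= sqrt(largest eigenvalue of A^T A))

||A||_2 = sigma_max(A) = sqrt(lambda_max(A^T A)). Form the symmetric matrix M = A^T A =
[[59, 21, 14],
 [21, 21, -15],
 [14, -15, 50]].
Its characteristic polynomial (trace, sum of principal 2x2 minors, determinant of M give the coefficients) is
  p(λ) = det(λ I - M) = λ^3 - 130λ^2 + 4377λ - 13689.
No integer candidate from the rational root theorem (±divisors of 13689) is a root, so the roots are irrational. The cubic discriminant is Δ = 3198632121 > 0, so there are three distinct real roots. p(3) = -1701 and p(4) = 1803 have opposite signs, so a root lies in (3, 4); Newton's method refines it to λ ≈ 3.4769. p(55) = 171 and p(56) = -641 have opposite signs, so a root lies in (55, 56); Newton's method refines it to λ ≈ 55.2034. p(71) = -341 and p(72) = 783 have opposite signs, so a root lies in (71, 72); Newton's method refines it to λ ≈ 71.3197. Check (Vieta): the three roots sum to 130, matching tr M = 130.
So the eigenvalues of A^T A are ≈ 3.4769, 55.2034, 71.3197 (all ≥ 0, as they must be for A^T A). The largest is λ_max ≈ 71.3197, hence ||A||_2 = sqrt(λ_max) ≈ 8.4451.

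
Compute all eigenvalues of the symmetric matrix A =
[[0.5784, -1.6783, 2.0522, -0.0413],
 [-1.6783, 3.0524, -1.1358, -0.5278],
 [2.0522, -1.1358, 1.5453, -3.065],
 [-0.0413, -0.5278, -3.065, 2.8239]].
sigma(A) ≈ {-2, 0, 4, 6}

A is real symmetric, so its spectrum consists of real eigenvalues. Expanding the characteristic polynomial of the displayed matrix gives
  det(λ I - A) = p(λ) = λ^4 + (-8)λ^3 + (4)λ^2 + (47.9987)λ + (0).
Solving p(λ) = 0 yields eigenvalues ≈ -2, 0, 4, 6. (A is shown rounded to 4 decimals, so these recover the underlying integer eigenvalues to within that precision.)
Verification: the trace of A = 8 equals the sum of eigenvalues 8, and det(A) ≈ 0.0008 matches the eigenvalue product 0.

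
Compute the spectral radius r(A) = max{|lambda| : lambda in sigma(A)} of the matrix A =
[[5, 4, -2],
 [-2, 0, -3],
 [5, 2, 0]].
r(A) ≈ 5.335

The eigenvalues of A are the roots of its characteristic polynomial. With M = A (coefficients from the trace, the sum of principal 2x2 minors, and det A):
  p(λ) = det(λ I - M) = λ^3 - 5λ^2 + 24λ + 22.
No integer candidate from the rational root theorem (±divisors of 22) is a root, so the roots are irrational. The cubic discriminant is Δ = -90484 < 0, so there is one real root and a complex-conjugate pair. p(-1) = -8 and p(0) = 22 have opposite signs, so a root lies in (-1, 0); Newton's method refines it to λ ≈ -0.773. Dividing out (λ - (-0.773)) leaves approximately λ^2 - 5.773λ + 28.4622. For λ^2 - 5.773λ + 28.4622 the discriminant is -80.5219. It is negative, so the remaining roots are the complex-conjugate pair λ ≈ 2.8865 ± 4.4867i. Their product equals the constant term, so |λ|^2 ≈ 28.4622 and |λ| ≈ 5.335.
Thus the eigenvalues (to 4 decimals) are -0.773 (modulus 0.773); 2.8865 ± 4.4867i (modulus 5.335). The spectral radius is the largest modulus: r(A) ≈ 5.335. (Cross-check: r(A) ≤ ||A||_2 ≈ 8.5106; equality holds whenever A is normal, though it can also hold for some non-normal A.)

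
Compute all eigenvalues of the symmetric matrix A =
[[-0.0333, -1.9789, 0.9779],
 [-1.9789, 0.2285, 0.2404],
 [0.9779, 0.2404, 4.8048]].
sigma(A) ≈ {-2, 2, 5}

A is real symmetric, so its spectrum consists of real eigenvalues. Expanding the characteristic polynomial of the displayed matrix gives
  det(λ I - A) = p(λ) = λ^3 + (-5)λ^2 + (-4)λ + (20).
Solving p(λ) = 0 yields eigenvalues ≈ -2, 2, 5. (A is shown rounded to 4 decimals, so these recover the underlying integer eigenvalues to within that precision.)
Verification: the trace of A = 5 equals the sum of eigenvalues 5, and det(A) ≈ -19.9994 matches the eigenvalue product -20.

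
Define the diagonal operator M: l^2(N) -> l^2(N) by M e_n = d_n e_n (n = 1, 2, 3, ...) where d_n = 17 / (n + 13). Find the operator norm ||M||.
||M|| = 17/14 (attained at n = 1)

For M diagonal, ||M|| = sup_n |d_n| = sup_n 17/(n + 13). This is positive and strictly decreasing in n, so the supremum is attained at n = 1: d_1 = 17/(1 + 13) = 17/14. Hence ||M|| = 17/14.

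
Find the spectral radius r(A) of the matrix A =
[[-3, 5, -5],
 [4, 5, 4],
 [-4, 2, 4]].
r(A) = (1 + sqrt(193))/2 ≈ 7.4462

The eigenvalues of A are the roots of its characteristic polynomial. With M = A (coefficients from the trace, the sum of principal 2x2 minors, and det A):
  p(λ) = det(λ I - M) = λ^3 - 6λ^2 - 55λ + 336.
By the rational root theorem any rational root is an integer divisor of 336. Testing λ = 7: p(7) = 343 - 294 - 385 + 336 = 0, so λ = 7 is a root. Dividing out (λ - 7) leaves p(λ) = (λ - 7)(λ^2 + λ - 48). For λ^2 + λ - 48 the discriminant is 193. It is nonnegative but not a perfect square, so the roots are real and irrational: λ = (-1 ± sqrt(193))/2 ≈ 6.4462, -7.4462.
Thus the eigenvalues (to 4 decimals) are 6.4462 (modulus 6.4462); -7.4462 (modulus 7.4462); 7 (modulus 7). The spectral radius is the largest modulus: r(A) = (1 + sqrt(193))/2 ≈ 7.4462. (Cross-check: r(A) ≤ ||A||_2 ≈ 8.1297; equality holds whenever A is normal, though it can also hold for some non-normal A.)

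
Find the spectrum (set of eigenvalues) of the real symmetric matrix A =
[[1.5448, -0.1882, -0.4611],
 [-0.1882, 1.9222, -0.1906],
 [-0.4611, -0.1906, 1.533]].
sigma(A) ≈ {1, 2} (2 with multiplicity 2)

A is real symmetric, so its spectrum consists of real eigenvalues. Expanding the characteristic polynomial of the displayed matrix gives
  det(λ I - A) = p(λ) = λ^3 + (-5)λ^2 + (8)λ + (-4).
Solving p(λ) = 0 yields eigenvalues ≈ 1, 2, 2. (A is shown rounded to 4 decimals, so these recover the underlying integer eigenvalues to within that precision.)
Verification: the trace of A = 5 equals the sum of eigenvalues 5, and det(A) ≈ 3.9999 matches the eigenvalue product 4.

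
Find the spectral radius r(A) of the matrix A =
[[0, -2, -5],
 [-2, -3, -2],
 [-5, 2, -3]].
r(A) ≈ 6.3668

The eigenvalues of A are the roots of its characteristic polynomial. With M = A (coefficients from the trace, the sum of principal 2x2 minors, and det A):
  p(λ) = det(λ I - M) = λ^3 + 6λ^2 - 16λ - 87.
No integer candidate from the rational root theorem (±divisors of 87) is a root, so the roots are irrational. The cubic discriminant is Δ = 46741 > 0, so there are three distinct real roots. p(-7) = -24 and p(-6) = 9 have opposite signs, so a root lies in (-7, -6); Newton's method refines it to λ ≈ -6.3668. p(-4) = 9 and p(-3) = -12 have opposite signs, so a root lies in (-4, -3); Newton's method refines it to λ ≈ -3.5177. p(3) = -54 and p(4) = 9 have opposite signs, so a root lies in (3, 4); Newton's method refines it to λ ≈ 3.8845. Check (Vieta): the three roots sum to -6, matching tr M = -6.
Thus the eigenvalues (to 4 decimals) are -6.3668 (modulus 6.3668); -3.5177 (modulus 3.5177); 3.8845 (modulus 3.8845). The spectral radius is the largest modulus: r(A) ≈ 6.3668. (Cross-check: r(A) ≤ ||A||_2 ≈ 7.3386; equality holds whenever A is normal, though it can also hold for some non-normal A.)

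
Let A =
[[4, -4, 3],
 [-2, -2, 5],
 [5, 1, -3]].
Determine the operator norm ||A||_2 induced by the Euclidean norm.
||A||_2 ≈ 7.9174 (= sqrt(largest eigenvalue of A^T A))

||A||_2 = sigma_max(A) = sqrt(lambda_max(A^T A)). Form the symmetric matrix M = A^T A =
[[45, -7, -13],
 [-7, 21, -25],
 [-13, -25, 43]].
Its characteristic polynomial (trace, sum of principal 2x2 minors, determinant of M give the coefficients) is
  p(λ) = det(λ I - M) = λ^3 - 109λ^2 + 2940λ - 2304.
No integer candidate from the rational root theorem (±divisors of 2304) is a root, so the roots are irrational. The cubic discriminant is Δ = 2257678224 > 0, so there are three distinct real roots. p(0) = -2304 and p(1) = 528 have opposite signs, so a root lies in (0, 1); Newton's method refines it to λ ≈ 0.8077. p(45) = 396 and p(46) = -372 have opposite signs, so a root lies in (45, 46); Newton's method refines it to λ ≈ 45.5067. p(62) = -692 and p(63) = 342 have opposite signs, so a root lies in (62, 63); Newton's method refines it to λ ≈ 62.6856. Check (Vieta): the three roots sum to 109, matching tr M = 109.
So the eigenvalues of A^T A are ≈ 0.8077, 45.5067, 62.6856 (all ≥ 0, as they must be for A^T A). The largest is λ_max ≈ 62.6856, hence ||A||_2 = sqrt(λ_max) ≈ 7.9174.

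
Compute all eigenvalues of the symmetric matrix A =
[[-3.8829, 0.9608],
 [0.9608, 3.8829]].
sigma(A) ≈ {-4, 4}

A is real symmetric, so its spectrum consists of real eigenvalues. Expanding the characteristic polynomial of the displayed matrix gives
  det(λ I - A) = p(λ) = λ^2 + (0)λ + (-16).
Solving p(λ) = 0 yields eigenvalues ≈ -4, 4. (A is shown rounded to 4 decimals, so these recover the underlying integer eigenvalues to within that precision.)
Verification: the trace of A = 0 equals the sum of eigenvalues 0, and det(A) ≈ -16.0000 matches the eigenvalue product -16.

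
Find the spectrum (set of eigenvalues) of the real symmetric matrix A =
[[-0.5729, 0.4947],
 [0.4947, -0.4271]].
sigma(A) ≈ {-1, 0}

A is real symmetric, so its spectrum consists of real eigenvalues. Expanding the characteristic polynomial of the displayed matrix gives
  det(λ I - A) = p(λ) = λ^2 + (1)λ + (0).
Solving p(λ) = 0 yields eigenvalues ≈ -1, 0. (A is shown rounded to 4 decimals, so these recover the underlying integer eigenvalues to within that precision.)
Verification: the trace of A = -1 equals the sum of eigenvalues -1, and det(A) ≈ -0.0000 matches the eigenvalue product 0.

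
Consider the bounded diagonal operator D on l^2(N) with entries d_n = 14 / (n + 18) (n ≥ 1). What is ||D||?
||D|| = 14/19 (attained at n = 1)

For D diagonal, ||D|| = sup_n |d_n| = sup_n 14/(n + 18). This is positive and strictly decreasing in n, so the supremum is attained at n = 1: d_1 = 14/(1 + 18) = 14/19. Hence ||D|| = 14/19.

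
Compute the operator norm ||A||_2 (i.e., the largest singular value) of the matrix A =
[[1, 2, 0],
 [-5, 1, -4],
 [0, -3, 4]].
||A||_2 ≈ 7.3706 (= sqrt(largest eigenvalue of A^T A))

||A||_2 = sigma_max(A) = sqrt(lambda_max(A^T A)). Form the symmetric matrix M = A^T A =
[[26, -3, 20],
 [-3, 14, -16],
 [20, -16, 32]].
Its characteristic polynomial (trace, sum of principal 2x2 minors, determinant of M give the coefficients) is
  p(λ) = det(λ I - M) = λ^3 - 72λ^2 + 979λ - 1024.
No integer candidate from the rational root theorem (±divisors of 1024) is a root, so the roots are irrational. The cubic discriminant is Δ = 957402644 > 0, so there are three distinct real roots. p(1) = -116 and p(2) = 654 have opposite signs, so a root lies in (1, 2); Newton's method refines it to λ ≈ 1.14. p(16) = 304 and p(17) = -276 have opposite signs, so a root lies in (16, 17); Newton's method refines it to λ ≈ 16.5338. p(54) = -646 and p(55) = 1396 have opposite signs, so a root lies in (54, 55); Newton's method refines it to λ ≈ 54.3262. Check (Vieta): the three roots sum to 72, matching tr M = 72.
So the eigenvalues of A^T A are ≈ 1.14, 16.5338, 54.3262 (all ≥ 0, as they must be for A^T A). The largest is λ_max ≈ 54.3262, hence ||A||_2 = sqrt(λ_max) ≈ 7.3706.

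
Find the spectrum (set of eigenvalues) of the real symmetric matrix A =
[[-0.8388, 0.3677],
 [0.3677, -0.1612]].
sigma(A) ≈ {-1, 0}

A is real symmetric, so its spectrum consists of real eigenvalues. Expanding the characteristic polynomial of the displayed matrix gives
  det(λ I - A) = p(λ) = λ^2 + (1)λ + (0).
Solving p(λ) = 0 yields eigenvalues ≈ -1, 0. (A is shown rounded to 4 decimals, so these recover the underlying integer eigenvalues to within that precision.)
Verification: the trace of A = -1 equals the sum of eigenvalues -1, and det(A) ≈ 0.0000 matches the eigenvalue product 0.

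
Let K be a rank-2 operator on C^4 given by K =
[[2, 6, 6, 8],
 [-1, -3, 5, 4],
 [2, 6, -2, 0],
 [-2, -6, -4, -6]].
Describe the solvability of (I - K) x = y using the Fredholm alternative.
(I - K) is invertible (det(I - K) = 28 ≠ 0), so for every y in C^4 the equation (I - K) x = y has a unique solution.

K has rank 2 and factors as K = U V^T = u1 v1^T + u2 v2^T with u1 = (-2, -3, 2, 1), v1 = (0, 0, -2, -2), u2 = (2, -1, 2, -2), v2 = (1, 3, 1, 2) (multiplying out reproduces the displayed K). The nonzero eigenvalues of U V^T coincide with those of the 2 x 2 matrix G = V^T U = [[v1·u1, v1·u2], [v2·u1, v2·u2]] = [[-6, 0], [-7, -3]], and by the Sylvester determinant identity det(I_4 - U V^T) = det(I_2 - V^T U) = det([[7, 0], [7, 4]]) = (7)(4) - (0)(7) = 28. (Direct check: I - K =
[[-1, -6, -6, -8],
 [1, 4, -5, -4],
 [-2, -6, 3, 0],
 [2, 6, 4, 7]]
has determinant 28.) The finite-dimensional Fredholm alternative says: either (I - K) is invertible, or ker(I - K) ≠ {0} and then range(I - K) = ker((I - K)^*)^⊥, with dim ker(I - K) = dim ker((I - K)^*). Since det(I - K) ≠ 0, 1 is not an eigenvalue of K and ker(I - K) = {0}, so we are in the first case: for every y there is a unique x = (I - K)^(-1) y. (Explicitly, by the Woodbury identity, (I - U V^T)^(-1) = I + U (I_2 - G)^(-1) V^T.)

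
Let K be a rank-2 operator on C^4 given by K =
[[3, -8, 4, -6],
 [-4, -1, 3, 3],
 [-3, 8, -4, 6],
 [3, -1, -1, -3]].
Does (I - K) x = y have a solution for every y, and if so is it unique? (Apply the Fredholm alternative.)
(I - K) is invertible (det(I - K) = -16 ≠ 0), so for every y in C^4 the equation (I - K) x = y has a unique solution.

K has rank 2 and factors as K = U V^T = u1 v1^T + u2 v2^T with u1 = (1, 2, -1, -1), v1 = (-3, 1, 1, 3), u2 = (3, 1, -3, 0), v2 = (2, -3, 1, -3) (multiplying out reproduces the displayed K). The nonzero eigenvalues of U V^T coincide with those of the 2 x 2 matrix G = V^T U = [[v1·u1, v1·u2], [v2·u1, v2·u2]] = [[-5, -11], [-2, 0]], and by the Sylvester determinant identity det(I_4 - U V^T) = det(I_2 - V^T U) = det([[6, 11], [2, 1]]) = (6)(1) - (11)(2) = -16. (Direct check: I - K =
[[-2, 8, -4, 6],
 [4, 2, -3, -3],
 [3, -8, 5, -6],
 [-3, 1, 1, 4]]
has determinant -16.) The finite-dimensional Fredholm alternative says: either (I - K) is invertible, or ker(I - K) ≠ {0} and then range(I - K) = ker((I - K)^*)^⊥, with dim ker(I - K) = dim ker((I - K)^*). Since det(I - K) ≠ 0, 1 is not an eigenvalue of K and ker(I - K) = {0}, so we are in the first case: for every y there is a unique x = (I - K)^(-1) y. (Explicitly, by the Woodbury identity, (I - U V^T)^(-1) = I + U (I_2 - G)^(-1) V^T.)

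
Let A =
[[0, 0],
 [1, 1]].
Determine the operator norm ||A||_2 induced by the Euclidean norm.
||A||_2 = sqrt(2) ≈ 1.4142 (= sqrt(largest eigenvalue of A^T A))

||A||_2 = sigma_max(A) = sqrt(lambda_max(A^T A)). Form the symmetric matrix M = A^T A =
[[1, 1],
 [1, 1]].
Its characteristic polynomial (trace, determinant of M give the coefficients) is
  p(λ) = det(λ I - M) = λ^2 - 2λ.
For λ^2 - 2λ the discriminant is 4. It is a perfect square (2^2), so the roots are rational: λ = (2 ± 2)/2 = 2, 0.
So the eigenvalues of A^T A are ≈ 0, 2 (all ≥ 0, as they must be for A^T A). The largest is λ_max = 2, hence ||A||_2 = sqrt(λ_max) = sqrt(2) ≈ 1.4142.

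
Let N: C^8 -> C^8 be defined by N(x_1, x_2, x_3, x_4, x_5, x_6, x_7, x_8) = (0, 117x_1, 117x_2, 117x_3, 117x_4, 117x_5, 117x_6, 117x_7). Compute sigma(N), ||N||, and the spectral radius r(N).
sigma(N) = {0}; ||N|| = 117; r(N) = 0. (N is nilpotent with N^8 = 0.)

On C^8, N is a strictly lower-triangular matrix with 117 on the subdiagonal and zeros elsewhere, so its characteristic polynomial is lambda^8 and every eigenvalue is 0: sigma(N) = {0}. For the operator norm, N e_i = 117e_{i+1} for i = 1, ..., 7 and N e_8 = 0, so the singular values of N are 117 (with multiplicity 7) and 0; hence ||N|| = 117. The spectral radius r(N) = max|lambda| = 0. Note ||N|| > r(N) — characteristic of non-normal nilpotent operators. Indeed N^8 = 0.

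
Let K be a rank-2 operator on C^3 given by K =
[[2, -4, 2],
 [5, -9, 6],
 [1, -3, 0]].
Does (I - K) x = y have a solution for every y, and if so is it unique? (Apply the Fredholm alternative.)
(I - K) is invertible (det(I - K) = 26 ≠ 0), so for every y in C^3 the equation (I - K) x = y has a unique solution.

K has rank 2 and factors as K = U V^T = u1 v1^T + u2 v2^T with u1 = (-2, -3, -3), v1 = (-1, 2, -1), u2 = (0, 1, -1), v2 = (2, -3, 3) (multiplying out reproduces the displayed K). The nonzero eigenvalues of U V^T coincide with those of the 2 x 2 matrix G = V^T U = [[v1·u1, v1·u2], [v2·u1, v2·u2]] = [[-1, 3], [-4, -6]], and by the Sylvester determinant identity det(I_3 - U V^T) = det(I_2 - V^T U) = det([[2, -3], [4, 7]]) = (2)(7) - (-3)(4) = 26. (Direct check: I - K =
[[-1, 4, -2],
 [-5, 10, -6],
 [-1, 3, 1]]
has determinant 26.) The finite-dimensional Fredholm alternative says: either (I - K) is invertible, or ker(I - K) ≠ {0} and then range(I - K) = ker((I - K)^*)^⊥, with dim ker(I - K) = dim ker((I - K)^*). Since det(I - K) ≠ 0, 1 is not an eigenvalue of K and ker(I - K) = {0}, so we are in the first case: for every y there is a unique x = (I - K)^(-1) y. (Explicitly, by the Woodbury identity, (I - U V^T)^(-1) = I + U (I_2 - G)^(-1) V^T.)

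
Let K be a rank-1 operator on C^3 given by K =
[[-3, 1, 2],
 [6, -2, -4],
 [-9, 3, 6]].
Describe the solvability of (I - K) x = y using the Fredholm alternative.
(I - K) is singular (det(I - K) = 0, i.e. 1 ∈ sigma(K)). (I - K) x = y is solvable iff y ⊥ ker((I - K)^*) = span{(-3, 1, 2)}, i.e. iff -3y_1 + y_2 + 2y_3 = 0. When solvable, the solutions are x = y + c·(1, -2, 3), c arbitrary (ker(I - K) = span{(1, -2, 3)}, dimension 1).

K has rank 1, so it is an outer product K = u v^T: every row of K is a multiple of one row vector. Reading off the entries, u = (1, -2, 3) and v = (-3, 1, 2) (row i of K equals u_i·v^T). A rank-one matrix u v^T satisfies K u = u (v·u) and kills the (2)-dimensional subspace v^⊥, so its characteristic polynomial is lambda^2 (lambda - v·u) with v·u = tr K = 1. Hence the eigenvalues of I - K are 1 (multiplicity 2) and 1 - (1) = 0, so det(I - K) = 0. (Direct check: I - K =
[[4, -1, -2],
 [-6, 3, 4],
 [9, -3, -5]]
has determinant 0.) So 1 is an eigenvalue of K and (I - K) is not invertible. The finite-dimensional Fredholm alternative says: either (I - K) is invertible, or ker(I - K) ≠ {0} and then range(I - K) = ker((I - K)^*)^⊥, with dim ker(I - K) = dim ker((I - K)^*). We are in the second case, so we need both kernels. Kernel of I - K: (I - K) u = u - u (v·u) = u - u = 0, so ker(I - K) = span{u} = span{(1, -2, 3)} (it is exactly 1-dimensional because rank(I - K) = 2). Kernel of the adjoint: K is real, so (I - K)^* = I - K^T = I - v u^T, and (I - v u^T) v = v - v (u·v) = 0; hence ker((I - K)^*) = span{v} = span{(-3, 1, 2)}. Therefore (I - K) x = y is solvable iff <y, v> = 0, i.e. iff -3y_1 + y_2 + 2y_3 = 0. When this holds, K y = u (v·y) = 0, so (I - K) y = y and x = y is a particular solution; the full solution set is the line x = y + c·u = y + c·(1, -2, 3), c ∈ C.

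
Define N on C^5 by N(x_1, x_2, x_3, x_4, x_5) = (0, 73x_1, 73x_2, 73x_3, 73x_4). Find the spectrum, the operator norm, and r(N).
sigma(N) = {0}; ||N|| = 73; r(N) = 0. (N is nilpotent with N^5 = 0.)

On C^5, N is a strictly lower-triangular matrix with 73 on the subdiagonal and zeros elsewhere, so its characteristic polynomial is lambda^5 and every eigenvalue is 0: sigma(N) = {0}. For the operator norm, N e_i = 73e_{i+1} for i = 1, ..., 4 and N e_5 = 0, so the singular values of N are 73 (with multiplicity 4) and 0; hence ||N|| = 73. The spectral radius r(N) = max|lambda| = 0. Note ||N|| > r(N) — characteristic of non-normal nilpotent operators. Indeed N^5 = 0.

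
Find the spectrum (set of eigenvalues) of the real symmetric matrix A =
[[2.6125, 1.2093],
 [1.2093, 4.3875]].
sigma(A) ≈ {2, 5}

A is real symmetric, so its spectrum consists of real eigenvalues. Expanding the characteristic polynomial of the displayed matrix gives
  det(λ I - A) = p(λ) = λ^2 + (-7)λ + (10).
Solving p(λ) = 0 yields eigenvalues ≈ 2, 5. (A is shown rounded to 4 decimals, so these recover the underlying integer eigenvalues to within that precision.)
Verification: the trace of A = 7 equals the sum of eigenvalues 7, and det(A) ≈ 9.9999 matches the eigenvalue product 10.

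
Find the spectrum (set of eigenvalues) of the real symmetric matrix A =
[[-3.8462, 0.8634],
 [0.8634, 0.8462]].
sigma(A) ≈ {-4, 1}

A is real symmetric, so its spectrum consists of real eigenvalues. Expanding the characteristic polynomial of the displayed matrix gives
  det(λ I - A) = p(λ) = λ^2 + (3)λ + (-4).
Solving p(λ) = 0 yields eigenvalues ≈ -4, 1. (A is shown rounded to 4 decimals, so these recover the underlying integer eigenvalues to within that precision.)
Verification: the trace of A = -3 equals the sum of eigenvalues -3, and det(A) ≈ -4.0001 matches the eigenvalue product -4.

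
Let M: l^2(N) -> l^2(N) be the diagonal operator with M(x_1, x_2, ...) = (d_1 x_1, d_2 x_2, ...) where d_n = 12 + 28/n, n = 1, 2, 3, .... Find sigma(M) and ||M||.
sigma(M) = {12 + 28/n : n ≥ 1} ∪ {12}; ||M|| = 40

A bounded diagonal operator on l^2 with diagonal entries d_n has spectrum equal to the closure of {d_n : n ≥ 1}: every d_n is an eigenvalue (with eigenvector e_n), so {d_n} ⊂ sigma(M); the spectrum is closed, so its closure is too; and for lambda not in the closure, (M - lambda I) has bounded inverse (the diagonal entries 1/(d_n - lambda) are bounded). For our sequence d_n = 12 + 28/n, n = 1, 2, 3, ...:
  - {d_n} = {12 + 28/n : n ≥ 1}; the only limit point is 12
  - closure = {12 + 28/n : n ≥ 1} ∪ {12}
For the norm: a diagonal operator has ||M|| = sup_n |d_n|. Here d_n = 12 + 28/n is positive and decreasing, so sup_n |d_n| = d_1 = 12 + 28 = 40. So ||M|| = 40.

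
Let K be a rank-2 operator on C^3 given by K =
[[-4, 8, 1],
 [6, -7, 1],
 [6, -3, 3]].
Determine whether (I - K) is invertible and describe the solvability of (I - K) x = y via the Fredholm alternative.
(I - K) is invertible (det(I - K) = -47 ≠ 0), so for every y in C^3 the equation (I - K) x = y has a unique solution.

K has rank 2 and factors as K = U V^T = u1 v1^T + u2 v2^T with u1 = (1, 1, 3), v1 = (0, 2, 1), u2 = (-2, 3, 3), v2 = (2, -3, 0) (multiplying out reproduces the displayed K). The nonzero eigenvalues of U V^T coincide with those of the 2 x 2 matrix G = V^T U = [[v1·u1, v1·u2], [v2·u1, v2·u2]] = [[5, 9], [-1, -13]], and by the Sylvester determinant identity det(I_3 - U V^T) = det(I_2 - V^T U) = det([[-4, -9], [1, 14]]) = (-4)(14) - (-9)(1) = -47. (Direct check: I - K =
[[5, -8, -1],
 [-6, 8, -1],
 [-6, 3, -2]]
has determinant -47.) The finite-dimensional Fredholm alternative says: either (I - K) is invertible, or ker(I - K) ≠ {0} and then range(I - K) = ker((I - K)^*)^⊥, with dim ker(I - K) = dim ker((I - K)^*). Since det(I - K) ≠ 0, 1 is not an eigenvalue of K and ker(I - K) = {0}, so we are in the first case: for every y there is a unique x = (I - K)^(-1) y. (Explicitly, by the Woodbury identity, (I - U V^T)^(-1) = I + U (I_2 - G)^(-1) V^T.)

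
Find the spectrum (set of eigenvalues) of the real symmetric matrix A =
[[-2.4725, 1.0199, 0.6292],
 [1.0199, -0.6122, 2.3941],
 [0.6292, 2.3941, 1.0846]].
sigma(A) ≈ {-3, -2, 3}

A is real symmetric, so its spectrum consists of real eigenvalues. Expanding the characteristic polynomial of the displayed matrix gives
  det(λ I - A) = p(λ) = λ^3 + (2)λ^2 + (-9)λ + (-18).
Solving p(λ) = 0 yields eigenvalues ≈ -3, -2, 3. (A is shown rounded to 4 decimals, so these recover the underlying integer eigenvalues to within that precision.)
Verification: the trace of A = -2 equals the sum of eigenvalues -2, and det(A) ≈ 18.0002 matches the eigenvalue product 18.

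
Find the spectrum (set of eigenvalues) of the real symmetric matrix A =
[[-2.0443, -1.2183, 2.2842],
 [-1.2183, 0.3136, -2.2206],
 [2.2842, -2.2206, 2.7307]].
sigma(A) ≈ {-3, -1, 5}

A is real symmetric, so its spectrum consists of real eigenvalues. Expanding the characteristic polynomial of the displayed matrix gives
  det(λ I - A) = p(λ) = λ^3 + (-1)λ^2 + (-17)λ + (-15).
Solving p(λ) = 0 yields eigenvalues ≈ -3, -1, 5. (A is shown rounded to 4 decimals, so these recover the underlying integer eigenvalues to within that precision.)
Verification: the trace of A = 1 equals the sum of eigenvalues 1, and det(A) ≈ 14.9998 matches the eigenvalue product 15.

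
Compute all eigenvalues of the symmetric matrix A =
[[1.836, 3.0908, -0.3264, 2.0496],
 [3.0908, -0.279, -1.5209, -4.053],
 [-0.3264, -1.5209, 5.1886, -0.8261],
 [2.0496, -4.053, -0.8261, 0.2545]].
sigma(A) ≈ {-6, 3, 4, 6}

A is real symmetric, so its spectrum consists of real eigenvalues. Expanding the characteristic polynomial of the displayed matrix gives
  det(λ I - A) = p(λ) = λ^4 + (-7)λ^3 + (-24)λ^2 + (252.0035)λ + (-432.0132).
Solving p(λ) = 0 yields eigenvalues ≈ -6, 3, 4, 6. (A is shown rounded to 4 decimals, so these recover the underlying integer eigenvalues to within that precision.)
Verification: the trace of A = 7 equals the sum of eigenvalues 7, and det(A) ≈ -432.0132 matches the eigenvalue product -432.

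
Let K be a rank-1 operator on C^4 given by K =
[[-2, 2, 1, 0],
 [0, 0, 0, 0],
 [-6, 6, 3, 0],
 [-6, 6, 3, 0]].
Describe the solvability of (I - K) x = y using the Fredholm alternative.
(I - K) is singular (det(I - K) = 0, i.e. 1 ∈ sigma(K)). (I - K) x = y is solvable iff y ⊥ ker((I - K)^*) = span{(-2, 2, 1, 0)}, i.e. iff -2y_1 + 2y_2 + y_3 = 0. When solvable, the solutions are x = y + c·(1, 0, 3, 3), c arbitrary (ker(I - K) = span{(1, 0, 3, 3)}, dimension 1).

K has rank 1, so it is an outer product K = u v^T: every row of K is a multiple of one row vector. Reading off the entries, u = (1, 0, 3, 3) and v = (-2, 2, 1, 0) (row i of K equals u_i·v^T). A rank-one matrix u v^T satisfies K u = u (v·u) and kills the (3)-dimensional subspace v^⊥, so its characteristic polynomial is lambda^3 (lambda - v·u) with v·u = tr K = 1. Hence the eigenvalues of I - K are 1 (multiplicity 3) and 1 - (1) = 0, so det(I - K) = 0. (Direct check: I - K =
[[3, -2, -1, 0],
 [0, 1, 0, 0],
 [6, -6, -2, 0],
 [6, -6, -3, 1]]
has determinant 0.) So 1 is an eigenvalue of K and (I - K) is not invertible. The finite-dimensional Fredholm alternative says: either (I - K) is invertible, or ker(I - K) ≠ {0} and then range(I - K) = ker((I - K)^*)^⊥, with dim ker(I - K) = dim ker((I - K)^*). We are in the second case, so we need both kernels. Kernel of I - K: (I - K) u = u - u (v·u) = u - u = 0, so ker(I - K) = span{u} = span{(1, 0, 3, 3)} (it is exactly 1-dimensional because rank(I - K) = 3). Kernel of the adjoint: K is real, so (I - K)^* = I - K^T = I - v u^T, and (I - v u^T) v = v - v (u·v) = 0; hence ker((I - K)^*) = span{v} = span{(-2, 2, 1, 0)}. Therefore (I - K) x = y is solvable iff <y, v> = 0, i.e. iff -2y_1 + 2y_2 + y_3 = 0. When this holds, K y = u (v·y) = 0, so (I - K) y = y and x = y is a particular solution; the full solution set is the line x = y + c·u = y + c·(1, 0, 3, 3), c ∈ C.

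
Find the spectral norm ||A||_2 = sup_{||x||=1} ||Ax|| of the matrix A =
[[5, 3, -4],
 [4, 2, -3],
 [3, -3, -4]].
||A||_2 ≈ 9.627 (= sqrt(largest eigenvalue of A^T A))

||A||_2 = sigma_max(A) = sqrt(lambda_max(A^T A)). Form the symmetric matrix M = A^T A =
[[50, 14, -44],
 [14, 22, -6],
 [-44, -6, 41]].
Its characteristic polynomial (trace, sum of principal 2x2 minors, determinant of M give the coefficients) is
  p(λ) = det(λ I - M) = λ^3 - 113λ^2 + 1884λ - 64.
No integer candidate from the rational root theorem (±divisors of 64) is a root, so the roots are irrational. The cubic discriminant is Δ = 18450062608 > 0, so there are three distinct real roots. p(0) = -64 and p(1) = 1708 have opposite signs, so a root lies in (0, 1); Newton's method refines it to λ ≈ 0.034. p(20) = 416 and p(21) = -1072 have opposite signs, so a root lies in (20, 21); Newton's method refines it to λ ≈ 20.2867. p(92) = -4480 and p(93) = 2168 have opposite signs, so a root lies in (92, 93); Newton's method refines it to λ ≈ 92.6793. Check (Vieta): the three roots sum to 113, matching tr M = 113.
So the eigenvalues of A^T A are ≈ 0.034, 20.2867, 92.6793 (all ≥ 0, as they must be for A^T A). The largest is λ_max ≈ 92.6793, hence ||A||_2 = sqrt(λ_max) ≈ 9.627.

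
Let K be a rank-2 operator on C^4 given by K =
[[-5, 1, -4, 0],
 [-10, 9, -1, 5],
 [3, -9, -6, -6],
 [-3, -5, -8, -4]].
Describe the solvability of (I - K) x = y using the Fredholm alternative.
(I - K) is invertible (det(I - K) = -64 ≠ 0), so for every y in C^4 the equation (I - K) x = y has a unique solution.

K has rank 2 and factors as K = U V^T = u1 v1^T + u2 v2^T with u1 = (-2, -3, 0, -2), v1 = (3, -2, 1, -1), u2 = (-1, 1, -3, -3), v2 = (-1, 3, 2, 2) (multiplying out reproduces the displayed K). The nonzero eigenvalues of U V^T coincide with those of the 2 x 2 matrix G = V^T U = [[v1·u1, v1·u2], [v2·u1, v2·u2]] = [[2, -5], [-11, -8]], and by the Sylvester determinant identity det(I_4 - U V^T) = det(I_2 - V^T U) = det([[-1, 5], [11, 9]]) = (-1)(9) - (5)(11) = -64. (Direct check: I - K =
[[6, -1, 4, 0],
 [10, -8, 1, -5],
 [-3, 9, 7, 6],
 [3, 5, 8, 5]]
has determinant -64.) The finite-dimensional Fredholm alternative says: either (I - K) is invertible, or ker(I - K) ≠ {0} and then range(I - K) = ker((I - K)^*)^⊥, with dim ker(I - K) = dim ker((I - K)^*). Since det(I - K) ≠ 0, 1 is not an eigenvalue of K and ker(I - K) = {0}, so we are in the first case: for every y there is a unique x = (I - K)^(-1) y. (Explicitly, by the Woodbury identity, (I - U V^T)^(-1) = I + U (I_2 - G)^(-1) V^T.)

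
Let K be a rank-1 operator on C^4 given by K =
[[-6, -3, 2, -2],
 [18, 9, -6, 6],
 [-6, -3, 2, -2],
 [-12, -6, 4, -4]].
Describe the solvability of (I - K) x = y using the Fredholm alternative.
(I - K) is singular (det(I - K) = 0, i.e. 1 ∈ sigma(K)). (I - K) x = y is solvable iff y ⊥ ker((I - K)^*) = span{(-6, -3, 2, -2)}, i.e. iff -6y_1 - 3y_2 + 2y_3 - 2y_4 = 0. When solvable, the solutions are x = y + c·(1, -3, 1, 2), c arbitrary (ker(I - K) = span{(1, -3, 1, 2)}, dimension 1).

K has rank 1, so it is an outer product K = u v^T: every row of K is a multiple of one row vector. Reading off the entries, u = (1, -3, 1, 2) and v = (-6, -3, 2, -2) (row i of K equals u_i·v^T). A rank-one matrix u v^T satisfies K u = u (v·u) and kills the (3)-dimensional subspace v^⊥, so its characteristic polynomial is lambda^3 (lambda - v·u) with v·u = tr K = 1. Hence the eigenvalues of I - K are 1 (multiplicity 3) and 1 - (1) = 0, so det(I - K) = 0. (Direct check: I - K =
[[7, 3, -2, 2],
 [-18, -8, 6, -6],
 [6, 3, -1, 2],
 [12, 6, -4, 5]]
has determinant 0.) So 1 is an eigenvalue of K and (I - K) is not invertible. The finite-dimensional Fredholm alternative says: either (I - K) is invertible, or ker(I - K) ≠ {0} and then range(I - K) = ker((I - K)^*)^⊥, with dim ker(I - K) = dim ker((I - K)^*). We are in the second case, so we need both kernels. Kernel of I - K: (I - K) u = u - u (v·u) = u - u = 0, so ker(I - K) = span{u} = span{(1, -3, 1, 2)} (it is exactly 1-dimensional because rank(I - K) = 3). Kernel of the adjoint: K is real, so (I - K)^* = I - K^T = I - v u^T, and (I - v u^T) v = v - v (u·v) = 0; hence ker((I - K)^*) = span{v} = span{(-6, -3, 2, -2)}. Therefore (I - K) x = y is solvable iff <y, v> = 0, i.e. iff -6y_1 - 3y_2 + 2y_3 - 2y_4 = 0. When this holds, K y = u (v·y) = 0, so (I - K) y = y and x = y is a particular solution; the full solution set is the line x = y + c·u = y + c·(1, -3, 1, 2), c ∈ C.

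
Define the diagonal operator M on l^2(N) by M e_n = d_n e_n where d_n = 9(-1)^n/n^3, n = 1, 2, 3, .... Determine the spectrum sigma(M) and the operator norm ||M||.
sigma(M) = {9(-1)^n/n^3 : n ≥ 1} ∪ {0}; ||M|| = 9

A bounded diagonal operator on l^2 with diagonal entries d_n has spectrum equal to the closure of {d_n : n ≥ 1}: every d_n is an eigenvalue (with eigenvector e_n), so {d_n} ⊂ sigma(M); the spectrum is closed, so its closure is too; and for lambda not in the closure, (M - lambda I) has bounded inverse (the diagonal entries 1/(d_n - lambda) are bounded). For our sequence d_n = 9(-1)^n/n^3, n = 1, 2, 3, ...:
  - {d_n} = {9(-1)^n/n^3 : n ≥ 1}; the only limit point is 0
  - closure = {9(-1)^n/n^3 : n ≥ 1} ∪ {0}
For the norm: a diagonal operator has ||M|| = sup_n |d_n|. Here |d_n| = 9/n^3 is decreasing, so sup_n |d_n| = |d_1| = 9. So ||M|| = 9.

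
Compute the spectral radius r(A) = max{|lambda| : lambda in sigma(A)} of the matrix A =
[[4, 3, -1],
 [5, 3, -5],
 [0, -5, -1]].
r(A) = 9

The eigenvalues of A are the roots of its characteristic polynomial. With M = A (coefficients from the trace, the sum of principal 2x2 minors, and det A):
  p(λ) = det(λ I - M) = λ^3 - 6λ^2 - 35λ + 72.
By the rational root theorem any rational root is an integer divisor of 72. Testing λ = 9: p(9) = 729 - 486 - 315 + 72 = 0, so λ = 9 is a root. Dividing out (λ - 9) leaves p(λ) = (λ - 9)(λ^2 + 3λ - 8). For λ^2 + 3λ - 8 the discriminant is 41. It is nonnegative but not a perfect square, so the roots are real and irrational: λ = (-3 ± sqrt(41))/2 ≈ 1.7016, -4.7016.
Thus the eigenvalues (to 4 decimals) are 1.7016 (modulus 1.7016); -4.7016 (modulus 4.7016); 9 (modulus 9). The spectral radius is the largest modulus: r(A) = 9. (Cross-check: r(A) ≤ ||A||_2 ≈ 9.2003; equality holds whenever A is normal, though it can also hold for some non-normal A.)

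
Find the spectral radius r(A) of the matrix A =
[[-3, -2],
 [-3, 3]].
r(A) = sqrt(60)/2 ≈ 3.873

The eigenvalues of A are the roots of its characteristic polynomial. With M = A (coefficients from the trace and determinant):
  p(λ) = det(λ I - M) = λ^2 - 15.
For λ^2 - 15 the discriminant is 60. It is nonnegative but not a perfect square, so the roots are real and irrational: λ = ± sqrt(60)/2 ≈ 3.873, -3.873.
Thus the eigenvalues (to 4 decimals) are 3.873 (modulus 3.873); -3.873 (modulus 3.873). The spectral radius is the largest modulus: r(A) = sqrt(60)/2 ≈ 3.873. (Cross-check: r(A) ≤ ||A||_2 ≈ 4.4051; equality holds whenever A is normal, though it can also hold for some non-normal A.)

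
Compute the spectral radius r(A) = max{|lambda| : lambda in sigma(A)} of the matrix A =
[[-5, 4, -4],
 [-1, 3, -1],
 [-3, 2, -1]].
r(A) = (4 + sqrt(76))/2 ≈ 6.3589

The eigenvalues of A are the roots of its characteristic polynomial. With M = A (coefficients from the trace, the sum of principal 2x2 minors, and det A):
  p(λ) = det(λ I - M) = λ^3 + 3λ^2 - 19λ + 15.
By the rational root theorem any rational root is an integer divisor of 15. Testing λ = 1: p(1) = 1 + 3 - 19 + 15 = 0, so λ = 1 is a root. Dividing out (λ - 1) leaves p(λ) = (λ - 1)(λ^2 + 4λ - 15). For λ^2 + 4λ - 15 the discriminant is 76. It is nonnegative but not a perfect square, so the roots are real and irrational: λ = (-4 ± sqrt(76))/2 ≈ 2.3589, -6.3589.
Thus the eigenvalues (to 4 decimals) are 2.3589 (modulus 2.3589); -6.3589 (modulus 6.3589); 1 (modulus 1). The spectral radius is the largest modulus: r(A) = (4 + sqrt(76))/2 ≈ 6.3589. (Cross-check: r(A) ≤ ||A||_2 ≈ 8.8363; equality holds whenever A is normal, though it can also hold for some non-normal A.)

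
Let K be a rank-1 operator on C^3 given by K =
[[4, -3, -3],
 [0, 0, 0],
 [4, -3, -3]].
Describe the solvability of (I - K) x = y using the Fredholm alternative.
(I - K) is singular (det(I - K) = 0, i.e. 1 ∈ sigma(K)). (I - K) x = y is solvable iff y ⊥ ker((I - K)^*) = span{(4, -3, -3)}, i.e. iff 4y_1 - 3y_2 - 3y_3 = 0. When solvable, the solutions are x = y + c·(1, 0, 1), c arbitrary (ker(I - K) = span{(1, 0, 1)}, dimension 1).

K has rank 1, so it is an outer product K = u v^T: every row of K is a multiple of one row vector. Reading off the entries, u = (1, 0, 1) and v = (4, -3, -3) (row i of K equals u_i·v^T). A rank-one matrix u v^T satisfies K u = u (v·u) and kills the (2)-dimensional subspace v^⊥, so its characteristic polynomial is lambda^2 (lambda - v·u) with v·u = tr K = 1. Hence the eigenvalues of I - K are 1 (multiplicity 2) and 1 - (1) = 0, so det(I - K) = 0. (Direct check: I - K =
[[-3, 3, 3],
 [0, 1, 0],
 [-4, 3, 4]]
has determinant 0.) So 1 is an eigenvalue of K and (I - K) is not invertible. The finite-dimensional Fredholm alternative says: either (I - K) is invertible, or ker(I - K) ≠ {0} and then range(I - K) = ker((I - K)^*)^⊥, with dim ker(I - K) = dim ker((I - K)^*). We are in the second case, so we need both kernels. Kernel of I - K: (I - K) u = u - u (v·u) = u - u = 0, so ker(I - K) = span{u} = span{(1, 0, 1)} (it is exactly 1-dimensional because rank(I - K) = 2). Kernel of the adjoint: K is real, so (I - K)^* = I - K^T = I - v u^T, and (I - v u^T) v = v - v (u·v) = 0; hence ker((I - K)^*) = span{v} = span{(4, -3, -3)}. Therefore (I - K) x = y is solvable iff <y, v> = 0, i.e. iff 4y_1 - 3y_2 - 3y_3 = 0. When this holds, K y = u (v·y) = 0, so (I - K) y = y and x = y is a particular solution; the full solution set is the line x = y + c·u = y + c·(1, 0, 1), c ∈ C.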